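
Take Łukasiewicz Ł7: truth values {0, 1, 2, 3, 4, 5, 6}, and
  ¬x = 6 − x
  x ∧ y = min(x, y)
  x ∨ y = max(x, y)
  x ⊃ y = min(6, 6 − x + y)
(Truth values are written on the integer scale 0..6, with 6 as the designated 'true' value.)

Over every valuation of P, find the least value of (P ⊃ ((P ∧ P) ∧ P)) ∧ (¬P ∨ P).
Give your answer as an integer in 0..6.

3

Take P = 3:
P ∧ P = 3 ∧ 3 = 3
(P ∧ P) ∧ P = 3 ∧ 3 = 3
P ⊃ ((P ∧ P) ∧ P) = 3 ⊃ 3 = 6
¬P = ¬3 = 3
¬P ∨ P = 3 ∨ 3 = 3
(P ⊃ ((P ∧ P) ∧ P)) ∧ (¬P ∨ P) = 6 ∧ 3 = 3
No assignment yields a value below 3, so this is the minimum.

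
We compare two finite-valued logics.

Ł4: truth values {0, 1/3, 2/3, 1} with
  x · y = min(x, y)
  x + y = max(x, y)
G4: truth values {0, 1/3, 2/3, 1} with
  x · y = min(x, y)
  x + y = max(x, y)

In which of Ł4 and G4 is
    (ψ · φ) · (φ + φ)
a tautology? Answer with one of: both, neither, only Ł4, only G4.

neither

In Ł4: at φ = 0, ψ = 0 the value is 0 — not a tautology.
In G4: at φ = 0, ψ = 0 the value is 0 — not a tautology.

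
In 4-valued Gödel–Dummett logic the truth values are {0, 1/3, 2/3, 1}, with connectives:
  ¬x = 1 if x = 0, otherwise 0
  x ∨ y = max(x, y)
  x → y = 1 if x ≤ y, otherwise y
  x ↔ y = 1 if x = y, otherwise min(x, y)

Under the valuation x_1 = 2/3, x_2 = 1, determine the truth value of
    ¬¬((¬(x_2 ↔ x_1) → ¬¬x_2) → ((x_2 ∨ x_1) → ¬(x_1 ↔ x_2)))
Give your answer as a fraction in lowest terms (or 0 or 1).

x_2 ↔ x_1 = 1 ↔ 2/3 = 2/3
¬(x_2 ↔ x_1) = ¬2/3 = 0
¬x_2 = ¬1 = 0
¬¬x_2 = ¬0 = 1
¬(x_2 ↔ x_1) → ¬¬x_2 = 0 → 1 = 1
x_2 ∨ x_1 = 1 ∨ 2/3 = 1
x_1 ↔ x_2 = 2/3 ↔ 1 = 2/3
¬(x_1 ↔ x_2) = ¬2/3 = 0
(x_2 ∨ x_1) → ¬(x_1 ↔ x_2) = 1 → 0 = 0
(¬(x_2 ↔ x_1) → ¬¬x_2) → ((x_2 ∨ x_1) → ¬(x_1 ↔ x_2)) = 1 → 0 = 0
¬((¬(x_2 ↔ x_1) → ¬¬x_2) → ((x_2 ∨ x_1) → ¬(x_1 ↔ x_2))) = ¬0 = 1
¬¬((¬(x_2 ↔ x_1) → ¬¬x_2) → ((x_2 ∨ x_1) → ¬(x_1 ↔ x_2))) = ¬1 = 0

0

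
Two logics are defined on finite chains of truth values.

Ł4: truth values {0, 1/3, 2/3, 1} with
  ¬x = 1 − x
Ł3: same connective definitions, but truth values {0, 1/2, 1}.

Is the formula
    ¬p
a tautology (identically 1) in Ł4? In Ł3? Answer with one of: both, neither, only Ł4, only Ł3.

In Ł4: at p = 1/3 the value is 2/3 — not a tautology.
In Ł3: at p = 1/2 the value is 1/2 — not a tautology.

neither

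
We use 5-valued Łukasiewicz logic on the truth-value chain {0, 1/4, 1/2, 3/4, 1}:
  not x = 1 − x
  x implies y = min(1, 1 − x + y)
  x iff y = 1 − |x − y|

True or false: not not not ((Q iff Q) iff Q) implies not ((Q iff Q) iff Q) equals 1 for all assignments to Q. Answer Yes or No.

Q = 0 ↦ 1
Q = 1/4 ↦ 1
Q = 1/2 ↦ 1
Q = 3/4 ↦ 1
Q = 1 ↦ 1
Every assignment gives a value ≥ 1.

Yes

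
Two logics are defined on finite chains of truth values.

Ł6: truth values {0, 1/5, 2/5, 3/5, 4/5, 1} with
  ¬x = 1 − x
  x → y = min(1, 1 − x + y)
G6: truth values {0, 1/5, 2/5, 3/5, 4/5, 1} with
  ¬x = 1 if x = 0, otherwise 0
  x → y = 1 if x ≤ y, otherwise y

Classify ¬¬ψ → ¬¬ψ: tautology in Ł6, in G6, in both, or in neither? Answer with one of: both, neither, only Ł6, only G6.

both

In Ł6: every assignment gives 1 — tautology.
In G6: every assignment gives 1 — tautology.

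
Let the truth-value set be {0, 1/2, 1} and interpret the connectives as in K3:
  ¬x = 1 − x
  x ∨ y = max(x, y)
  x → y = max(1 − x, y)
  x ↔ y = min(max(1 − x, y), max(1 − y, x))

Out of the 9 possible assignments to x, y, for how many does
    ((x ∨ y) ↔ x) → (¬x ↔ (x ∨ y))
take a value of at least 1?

1

x = 0, y = 0 ↦ 0  <
x = 0, y = 1/2 ↦ 1/2  <
x = 0, y = 1 ↦ 1  ≥
x = 1/2, y = 0 ↦ 1/2  <
x = 1/2, y = 1/2 ↦ 1/2  <
x = 1/2, y = 1 ↦ 1/2  <
x = 1, y = 0 ↦ 0  <
x = 1, y = 1/2 ↦ 0  <
x = 1, y = 1 ↦ 0  <
So 1 of the 9 assignments meets the threshold.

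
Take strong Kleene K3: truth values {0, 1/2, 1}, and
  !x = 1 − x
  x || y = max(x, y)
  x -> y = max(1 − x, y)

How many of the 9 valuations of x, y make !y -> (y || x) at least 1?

5

x = 0, y = 0 ↦ 0  <
x = 0, y = 1/2 ↦ 1/2  <
x = 0, y = 1 ↦ 1  ≥
x = 1/2, y = 0 ↦ 1/2  <
x = 1/2, y = 1/2 ↦ 1/2  <
x = 1/2, y = 1 ↦ 1  ≥
x = 1, y = 0 ↦ 1  ≥
x = 1, y = 1/2 ↦ 1  ≥
x = 1, y = 1 ↦ 1  ≥
So 5 of the 9 assignments meet the threshold.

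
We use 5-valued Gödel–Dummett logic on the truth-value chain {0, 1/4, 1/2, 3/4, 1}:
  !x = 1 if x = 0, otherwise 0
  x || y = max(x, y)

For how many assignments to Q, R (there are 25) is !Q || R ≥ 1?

9

value 1: 9 assignments (counts)
value 3/4: 4 assignments
value 1/2: 4 assignments
value 1/4: 4 assignments
value 0: 4 assignments
So 9 of the 25 assignments meet the threshold.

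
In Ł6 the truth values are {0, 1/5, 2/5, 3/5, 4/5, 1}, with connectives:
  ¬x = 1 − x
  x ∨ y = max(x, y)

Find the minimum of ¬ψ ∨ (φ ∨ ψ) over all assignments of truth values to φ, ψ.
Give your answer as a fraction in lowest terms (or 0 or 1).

Take φ = 0, ψ = 2/5:
¬ψ = ¬2/5 = 3/5
φ ∨ ψ = 0 ∨ 2/5 = 2/5
¬ψ ∨ (φ ∨ ψ) = 3/5 ∨ 2/5 = 3/5
No assignment yields a value below 3/5, so this is the minimum.

3/5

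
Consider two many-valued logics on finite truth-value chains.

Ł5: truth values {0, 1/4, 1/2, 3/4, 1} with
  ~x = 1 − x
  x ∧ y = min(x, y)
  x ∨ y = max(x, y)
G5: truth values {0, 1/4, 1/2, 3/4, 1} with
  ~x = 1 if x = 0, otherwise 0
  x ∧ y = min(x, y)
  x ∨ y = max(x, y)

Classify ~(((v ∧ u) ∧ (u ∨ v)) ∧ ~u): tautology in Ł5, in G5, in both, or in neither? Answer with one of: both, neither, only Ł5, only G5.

only G5

In Ł5: at u = 1/4, v = 1/4 the value is 3/4 — not a tautology.
In G5: every assignment gives 1 — tautology.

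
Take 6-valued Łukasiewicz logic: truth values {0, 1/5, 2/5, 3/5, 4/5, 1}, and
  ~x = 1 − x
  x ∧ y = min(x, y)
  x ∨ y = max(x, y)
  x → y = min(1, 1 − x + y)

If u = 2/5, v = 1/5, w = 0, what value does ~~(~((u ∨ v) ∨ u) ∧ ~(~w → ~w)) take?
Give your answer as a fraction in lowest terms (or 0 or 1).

0

u ∨ v = 2/5 ∨ 1/5 = 2/5
(u ∨ v) ∨ u = 2/5 ∨ 2/5 = 2/5
~((u ∨ v) ∨ u) = ~2/5 = 3/5
~w = ~0 = 1
~w = ~0 = 1
~w → ~w = 1 → 1 = 1
~(~w → ~w) = ~1 = 0
~((u ∨ v) ∨ u) ∧ ~(~w → ~w) = 3/5 ∧ 0 = 0
~(~((u ∨ v) ∨ u) ∧ ~(~w → ~w)) = ~0 = 1
~~(~((u ∨ v) ∨ u) ∧ ~(~w → ~w)) = ~1 = 0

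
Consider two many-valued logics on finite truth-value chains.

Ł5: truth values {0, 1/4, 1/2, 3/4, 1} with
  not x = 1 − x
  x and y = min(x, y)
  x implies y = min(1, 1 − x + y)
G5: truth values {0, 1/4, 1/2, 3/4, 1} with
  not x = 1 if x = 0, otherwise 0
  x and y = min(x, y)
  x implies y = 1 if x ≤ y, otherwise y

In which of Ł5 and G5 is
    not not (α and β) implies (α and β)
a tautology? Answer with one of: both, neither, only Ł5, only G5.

only Ł5

In Ł5: every assignment gives 1 — tautology.
In G5: at α = 1/4, β = 1/4 the value is 1/4 — not a tautology.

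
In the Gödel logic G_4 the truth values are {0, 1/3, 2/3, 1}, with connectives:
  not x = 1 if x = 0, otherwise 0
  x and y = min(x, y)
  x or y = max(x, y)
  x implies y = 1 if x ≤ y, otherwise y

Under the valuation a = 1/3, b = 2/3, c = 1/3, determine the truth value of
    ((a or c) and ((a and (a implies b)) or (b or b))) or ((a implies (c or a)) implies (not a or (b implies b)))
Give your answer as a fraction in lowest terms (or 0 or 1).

1

a or c = 1/3 or 1/3 = 1/3
a implies b = 1/3 implies 2/3 = 1
a and (a implies b) = 1/3 and 1 = 1/3
b or b = 2/3 or 2/3 = 2/3
(a and (a implies b)) or (b or b) = 1/3 or 2/3 = 2/3
(a or c) and ((a and (a implies b)) or (b or b)) = 1/3 and 2/3 = 1/3
c or a = 1/3 or 1/3 = 1/3
a implies (c or a) = 1/3 implies 1/3 = 1
not a = not 1/3 = 0
b implies b = 2/3 implies 2/3 = 1
not a or (b implies b) = 0 or 1 = 1
(a implies (c or a)) implies (not a or (b implies b)) = 1 implies 1 = 1
((a or c) and ((a and (a implies b)) or (b or b))) or ((a implies (c or a)) implies (not a or (b implies b))) = 1/3 or 1 = 1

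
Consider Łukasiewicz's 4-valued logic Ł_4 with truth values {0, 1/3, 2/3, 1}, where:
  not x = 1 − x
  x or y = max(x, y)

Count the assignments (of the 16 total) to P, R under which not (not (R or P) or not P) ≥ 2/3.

P = 0, R = 0 ↦ 0  <
P = 0, R = 1/3 ↦ 0  <
P = 0, R = 2/3 ↦ 0  <
P = 0, R = 1 ↦ 0  <
P = 1/3, R = 0 ↦ 1/3  <
P = 1/3, R = 1/3 ↦ 1/3  <
P = 1/3, R = 2/3 ↦ 1/3  <
P = 1/3, R = 1 ↦ 1/3  <
P = 2/3, R = 0 ↦ 2/3  ≥
P = 2/3, R = 1/3 ↦ 2/3  ≥
P = 2/3, R = 2/3 ↦ 2/3  ≥
P = 2/3, R = 1 ↦ 2/3  ≥
P = 1, R = 0 ↦ 1  ≥
P = 1, R = 1/3 ↦ 1  ≥
P = 1, R = 2/3 ↦ 1  ≥
P = 1, R = 1 ↦ 1  ≥
So 8 of the 16 assignments meet the threshold.

8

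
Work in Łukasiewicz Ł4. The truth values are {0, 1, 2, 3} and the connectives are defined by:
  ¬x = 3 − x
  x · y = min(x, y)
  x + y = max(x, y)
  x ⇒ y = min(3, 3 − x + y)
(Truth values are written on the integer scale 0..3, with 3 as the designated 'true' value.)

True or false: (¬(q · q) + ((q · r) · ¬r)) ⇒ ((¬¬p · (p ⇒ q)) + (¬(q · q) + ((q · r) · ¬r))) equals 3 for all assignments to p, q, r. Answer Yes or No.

At p = 2, q = 1, r = 1, for instance:
q · q = 1 · 1 = 1
¬(q · q) = ¬1 = 2
q · r = 1 · 1 = 1
¬r = ¬1 = 2
(q · r) · ¬r = 1 · 2 = 1
¬(q · q) + ((q · r) · ¬r) = 2 + 1 = 2
¬p = ¬2 = 1
¬¬p = ¬1 = 2
p ⇒ q = 2 ⇒ 1 = 2
¬¬p · (p ⇒ q) = 2 · 2 = 2
(¬¬p · (p ⇒ q)) + (¬(q · q) + ((q · r) · ¬r)) = 2 + 2 = 2
(¬(q · q) + ((q · r) · ¬r)) ⇒ ((¬¬p · (p ⇒ q)) + (¬(q · q) + ((q · r) · ¬r))) = 2 ⇒ 2 = 3
and checking the remaining 63 assignments likewise gives ≥ 3 in every case.

Yes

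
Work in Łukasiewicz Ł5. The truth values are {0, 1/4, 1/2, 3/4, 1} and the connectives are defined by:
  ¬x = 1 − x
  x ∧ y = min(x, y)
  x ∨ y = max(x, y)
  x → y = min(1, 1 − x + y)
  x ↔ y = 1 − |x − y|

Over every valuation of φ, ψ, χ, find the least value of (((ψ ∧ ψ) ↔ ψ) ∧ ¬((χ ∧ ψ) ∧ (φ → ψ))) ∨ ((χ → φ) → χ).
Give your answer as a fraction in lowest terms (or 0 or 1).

1/2

Take φ = 1/2, ψ = 1/2, χ = 1/2:
ψ ∧ ψ = 1/2 ∧ 1/2 = 1/2
(ψ ∧ ψ) ↔ ψ = 1/2 ↔ 1/2 = 1
χ ∧ ψ = 1/2 ∧ 1/2 = 1/2
φ → ψ = 1/2 → 1/2 = 1
(χ ∧ ψ) ∧ (φ → ψ) = 1/2 ∧ 1 = 1/2
¬((χ ∧ ψ) ∧ (φ → ψ)) = ¬1/2 = 1/2
((ψ ∧ ψ) ↔ ψ) ∧ ¬((χ ∧ ψ) ∧ (φ → ψ)) = 1 ∧ 1/2 = 1/2
χ → φ = 1/2 → 1/2 = 1
(χ → φ) → χ = 1 → 1/2 = 1/2
(((ψ ∧ ψ) ↔ ψ) ∧ ¬((χ ∧ ψ) ∧ (φ → ψ))) ∨ ((χ → φ) → χ) = 1/2 ∨ 1/2 = 1/2
No assignment yields a value below 1/2, so this is the minimum.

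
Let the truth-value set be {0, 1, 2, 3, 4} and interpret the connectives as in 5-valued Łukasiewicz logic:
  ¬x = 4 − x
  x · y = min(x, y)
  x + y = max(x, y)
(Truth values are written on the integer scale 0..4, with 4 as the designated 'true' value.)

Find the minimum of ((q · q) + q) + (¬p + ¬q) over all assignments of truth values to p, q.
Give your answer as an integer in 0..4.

2

Take p = 2, q = 2:
q · q = 2 · 2 = 2
(q · q) + q = 2 + 2 = 2
¬p = ¬2 = 2
¬q = ¬2 = 2
¬p + ¬q = 2 + 2 = 2
((q · q) + q) + (¬p + ¬q) = 2 + 2 = 2
No assignment yields a value below 2, so this is the minimum.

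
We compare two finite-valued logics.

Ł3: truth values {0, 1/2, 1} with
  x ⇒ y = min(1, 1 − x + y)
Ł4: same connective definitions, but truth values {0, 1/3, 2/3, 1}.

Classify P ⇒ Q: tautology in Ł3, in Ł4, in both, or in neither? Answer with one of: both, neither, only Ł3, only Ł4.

neither

In Ł3: at P = 1/2, Q = 0 the value is 1/2 — not a tautology.
In Ł4: at P = 1/3, Q = 0 the value is 2/3 — not a tautology.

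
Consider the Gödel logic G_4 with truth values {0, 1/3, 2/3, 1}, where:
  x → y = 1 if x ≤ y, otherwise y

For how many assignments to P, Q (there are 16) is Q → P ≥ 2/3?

11

P = 0, Q = 0 ↦ 1  ≥
P = 0, Q = 1/3 ↦ 0  <
P = 0, Q = 2/3 ↦ 0  <
P = 0, Q = 1 ↦ 0  <
P = 1/3, Q = 0 ↦ 1  ≥
P = 1/3, Q = 1/3 ↦ 1  ≥
P = 1/3, Q = 2/3 ↦ 1/3  <
P = 1/3, Q = 1 ↦ 1/3  <
P = 2/3, Q = 0 ↦ 1  ≥
P = 2/3, Q = 1/3 ↦ 1  ≥
P = 2/3, Q = 2/3 ↦ 1  ≥
P = 2/3, Q = 1 ↦ 2/3  ≥
P = 1, Q = 0 ↦ 1  ≥
P = 1, Q = 1/3 ↦ 1  ≥
P = 1, Q = 2/3 ↦ 1  ≥
P = 1, Q = 1 ↦ 1  ≥
So 11 of the 16 assignments meet the threshold.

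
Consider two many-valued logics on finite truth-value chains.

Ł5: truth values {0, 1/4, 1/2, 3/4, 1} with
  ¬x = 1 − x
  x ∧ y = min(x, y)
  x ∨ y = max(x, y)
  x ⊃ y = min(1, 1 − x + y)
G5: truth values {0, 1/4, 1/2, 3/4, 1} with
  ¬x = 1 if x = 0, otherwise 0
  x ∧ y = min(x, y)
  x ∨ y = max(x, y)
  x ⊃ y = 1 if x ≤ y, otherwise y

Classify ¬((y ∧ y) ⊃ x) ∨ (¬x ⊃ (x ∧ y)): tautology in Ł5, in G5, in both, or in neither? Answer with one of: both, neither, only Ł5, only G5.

In Ł5: at x = 0, y = 0 the value is 0 — not a tautology.
In G5: at x = 0, y = 0 the value is 0 — not a tautology.

neither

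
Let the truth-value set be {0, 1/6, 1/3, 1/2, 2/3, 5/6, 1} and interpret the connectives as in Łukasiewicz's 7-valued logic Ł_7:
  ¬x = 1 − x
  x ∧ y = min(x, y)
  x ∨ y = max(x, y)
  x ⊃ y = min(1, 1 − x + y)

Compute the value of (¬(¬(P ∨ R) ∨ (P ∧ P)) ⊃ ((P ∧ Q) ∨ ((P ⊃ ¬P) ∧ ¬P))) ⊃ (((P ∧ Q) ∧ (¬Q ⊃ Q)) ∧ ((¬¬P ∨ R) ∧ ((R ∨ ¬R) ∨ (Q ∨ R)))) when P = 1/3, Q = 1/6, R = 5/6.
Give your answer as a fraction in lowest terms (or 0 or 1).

P ∨ R = 1/3 ∨ 5/6 = 5/6
¬(P ∨ R) = ¬5/6 = 1/6
P ∧ P = 1/3 ∧ 1/3 = 1/3
¬(P ∨ R) ∨ (P ∧ P) = 1/6 ∨ 1/3 = 1/3
¬(¬(P ∨ R) ∨ (P ∧ P)) = ¬1/3 = 2/3
P ∧ Q = 1/3 ∧ 1/6 = 1/6
¬P = ¬1/3 = 2/3
P ⊃ ¬P = 1/3 ⊃ 2/3 = 1
¬P = ¬1/3 = 2/3
(P ⊃ ¬P) ∧ ¬P = 1 ∧ 2/3 = 2/3
(P ∧ Q) ∨ ((P ⊃ ¬P) ∧ ¬P) = 1/6 ∨ 2/3 = 2/3
¬(¬(P ∨ R) ∨ (P ∧ P)) ⊃ ((P ∧ Q) ∨ ((P ⊃ ¬P) ∧ ¬P)) = 2/3 ⊃ 2/3 = 1
P ∧ Q = 1/3 ∧ 1/6 = 1/6
¬Q = ¬1/6 = 5/6
¬Q ⊃ Q = 5/6 ⊃ 1/6 = 1/3
(P ∧ Q) ∧ (¬Q ⊃ Q) = 1/6 ∧ 1/3 = 1/6
¬P = ¬1/3 = 2/3
¬¬P = ¬2/3 = 1/3
¬¬P ∨ R = 1/3 ∨ 5/6 = 5/6
¬R = ¬5/6 = 1/6
R ∨ ¬R = 5/6 ∨ 1/6 = 5/6
Q ∨ R = 1/6 ∨ 5/6 = 5/6
(R ∨ ¬R) ∨ (Q ∨ R) = 5/6 ∨ 5/6 = 5/6
(¬¬P ∨ R) ∧ ((R ∨ ¬R) ∨ (Q ∨ R)) = 5/6 ∧ 5/6 = 5/6
((P ∧ Q) ∧ (¬Q ⊃ Q)) ∧ ((¬¬P ∨ R) ∧ ((R ∨ ¬R) ∨ (Q ∨ R))) = 1/6 ∧ 5/6 = 1/6
(¬(¬(P ∨ R) ∨ (P ∧ P)) ⊃ ((P ∧ Q) ∨ ((P ⊃ ¬P) ∧ ¬P))) ⊃ (((P ∧ Q) ∧ (¬Q ⊃ Q)) ∧ ((¬¬P ∨ R) ∧ ((R ∨ ¬R) ∨ (Q ∨ R)))) = 1 ⊃ 1/6 = 1/6

1/6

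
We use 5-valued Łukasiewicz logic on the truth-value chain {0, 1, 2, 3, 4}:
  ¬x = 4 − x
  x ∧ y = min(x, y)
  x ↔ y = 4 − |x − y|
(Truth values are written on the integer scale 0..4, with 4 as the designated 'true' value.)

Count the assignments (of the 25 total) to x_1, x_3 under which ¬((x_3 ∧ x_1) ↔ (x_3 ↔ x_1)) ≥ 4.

1

value 4: 1 assignment (counts)
value 3: 3 assignments
value 2: 5 assignments
value 1: 7 assignments
value 0: 9 assignments
So 1 of the 25 assignments meets the threshold.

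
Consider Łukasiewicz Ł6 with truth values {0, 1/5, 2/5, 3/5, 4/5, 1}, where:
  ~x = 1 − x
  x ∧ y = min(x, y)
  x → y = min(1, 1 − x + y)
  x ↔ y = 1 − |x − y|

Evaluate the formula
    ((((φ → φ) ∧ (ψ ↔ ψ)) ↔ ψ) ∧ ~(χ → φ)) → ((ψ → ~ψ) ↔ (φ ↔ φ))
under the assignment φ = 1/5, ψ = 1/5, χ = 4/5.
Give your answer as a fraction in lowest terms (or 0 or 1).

1

φ → φ = 1/5 → 1/5 = 1
ψ ↔ ψ = 1/5 ↔ 1/5 = 1
(φ → φ) ∧ (ψ ↔ ψ) = 1 ∧ 1 = 1
((φ → φ) ∧ (ψ ↔ ψ)) ↔ ψ = 1 ↔ 1/5 = 1/5
χ → φ = 4/5 → 1/5 = 2/5
~(χ → φ) = ~2/5 = 3/5
(((φ → φ) ∧ (ψ ↔ ψ)) ↔ ψ) ∧ ~(χ → φ) = 1/5 ∧ 3/5 = 1/5
~ψ = ~1/5 = 4/5
ψ → ~ψ = 1/5 → 4/5 = 1
φ ↔ φ = 1/5 ↔ 1/5 = 1
(ψ → ~ψ) ↔ (φ ↔ φ) = 1 ↔ 1 = 1
((((φ → φ) ∧ (ψ ↔ ψ)) ↔ ψ) ∧ ~(χ → φ)) → ((ψ → ~ψ) ↔ (φ ↔ φ)) = 1/5 → 1 = 1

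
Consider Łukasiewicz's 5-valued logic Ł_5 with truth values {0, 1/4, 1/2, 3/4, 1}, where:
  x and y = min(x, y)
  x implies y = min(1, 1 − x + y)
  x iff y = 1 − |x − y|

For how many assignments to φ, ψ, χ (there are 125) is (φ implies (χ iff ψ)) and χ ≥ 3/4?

41

value 1: 15 assignments (counts)
value 3/4: 26 assignments (counts)
value 1/2: 30 assignments
value 1/4: 28 assignments
value 0: 26 assignments
So 41 of the 125 assignments meet the threshold.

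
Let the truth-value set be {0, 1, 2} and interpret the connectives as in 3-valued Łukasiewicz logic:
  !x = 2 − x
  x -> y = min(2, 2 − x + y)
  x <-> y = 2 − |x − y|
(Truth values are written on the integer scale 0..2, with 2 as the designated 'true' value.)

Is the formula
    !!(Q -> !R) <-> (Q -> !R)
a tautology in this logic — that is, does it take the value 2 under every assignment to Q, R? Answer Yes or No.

Q = 0, R = 0 ↦ 2
Q = 0, R = 1 ↦ 2
Q = 0, R = 2 ↦ 2
Q = 1, R = 0 ↦ 2
Q = 1, R = 1 ↦ 2
Q = 1, R = 2 ↦ 2
Q = 2, R = 0 ↦ 2
Q = 2, R = 1 ↦ 2
Q = 2, R = 2 ↦ 2
Every assignment gives a value ≥ 2.

Yes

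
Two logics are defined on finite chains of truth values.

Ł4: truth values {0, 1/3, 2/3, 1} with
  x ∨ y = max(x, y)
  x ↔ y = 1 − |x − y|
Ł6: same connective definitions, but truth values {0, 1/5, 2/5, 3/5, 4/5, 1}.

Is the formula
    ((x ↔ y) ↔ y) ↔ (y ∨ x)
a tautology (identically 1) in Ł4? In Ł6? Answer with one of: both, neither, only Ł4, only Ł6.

In Ł4: at x = 0, y = 1/3 the value is 2/3 — not a tautology.
In Ł6: at x = 0, y = 1/5 the value is 4/5 — not a tautology.

neither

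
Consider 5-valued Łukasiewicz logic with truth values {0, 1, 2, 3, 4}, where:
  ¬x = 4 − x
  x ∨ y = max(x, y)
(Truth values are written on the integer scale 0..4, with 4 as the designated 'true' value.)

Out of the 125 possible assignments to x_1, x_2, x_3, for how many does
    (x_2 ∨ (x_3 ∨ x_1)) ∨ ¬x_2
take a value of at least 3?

value 4: 77 assignments (counts)
value 3: 39 assignments (counts)
value 2: 9 assignments
So 116 of the 125 assignments meet the threshold.

116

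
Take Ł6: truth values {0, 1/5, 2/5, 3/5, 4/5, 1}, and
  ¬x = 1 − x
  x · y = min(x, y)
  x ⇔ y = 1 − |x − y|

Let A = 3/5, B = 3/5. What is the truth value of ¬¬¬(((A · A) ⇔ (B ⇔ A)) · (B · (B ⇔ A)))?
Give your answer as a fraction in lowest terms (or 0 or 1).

2/5

A · A = 3/5 · 3/5 = 3/5
B ⇔ A = 3/5 ⇔ 3/5 = 1
(A · A) ⇔ (B ⇔ A) = 3/5 ⇔ 1 = 3/5
B ⇔ A = 3/5 ⇔ 3/5 = 1
B · (B ⇔ A) = 3/5 · 1 = 3/5
((A · A) ⇔ (B ⇔ A)) · (B · (B ⇔ A)) = 3/5 · 3/5 = 3/5
¬(((A · A) ⇔ (B ⇔ A)) · (B · (B ⇔ A))) = ¬3/5 = 2/5
¬¬(((A · A) ⇔ (B ⇔ A)) · (B · (B ⇔ A))) = ¬2/5 = 3/5
¬¬¬(((A · A) ⇔ (B ⇔ A)) · (B · (B ⇔ A))) = ¬3/5 = 2/5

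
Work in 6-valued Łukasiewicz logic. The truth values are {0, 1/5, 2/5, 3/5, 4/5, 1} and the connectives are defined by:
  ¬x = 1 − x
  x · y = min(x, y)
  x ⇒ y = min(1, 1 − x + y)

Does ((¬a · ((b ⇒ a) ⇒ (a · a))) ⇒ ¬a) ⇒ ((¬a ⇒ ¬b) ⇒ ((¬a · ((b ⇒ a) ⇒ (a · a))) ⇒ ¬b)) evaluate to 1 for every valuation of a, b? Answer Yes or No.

Yes

At a = 1, b = 1/5, for instance:
¬a = ¬1 = 0
b ⇒ a = 1/5 ⇒ 1 = 1
a · a = 1 · 1 = 1
(b ⇒ a) ⇒ (a · a) = 1 ⇒ 1 = 1
¬a · ((b ⇒ a) ⇒ (a · a)) = 0 · 1 = 0
¬a = ¬1 = 0
(¬a · ((b ⇒ a) ⇒ (a · a))) ⇒ ¬a = 0 ⇒ 0 = 1
¬b = ¬1/5 = 4/5
¬a ⇒ ¬b = 0 ⇒ 4/5 = 1
(¬a · ((b ⇒ a) ⇒ (a · a))) ⇒ ¬b = 0 ⇒ 4/5 = 1
(¬a ⇒ ¬b) ⇒ ((¬a · ((b ⇒ a) ⇒ (a · a))) ⇒ ¬b) = 1 ⇒ 1 = 1
((¬a · ((b ⇒ a) ⇒ (a · a))) ⇒ ¬a) ⇒ ((¬a ⇒ ¬b) ⇒ ((¬a · ((b ⇒ a) ⇒ (a · a))) ⇒ ¬b)) = 1 ⇒ 1 = 1
and checking the remaining 35 assignments likewise gives ≥ 1 in every case.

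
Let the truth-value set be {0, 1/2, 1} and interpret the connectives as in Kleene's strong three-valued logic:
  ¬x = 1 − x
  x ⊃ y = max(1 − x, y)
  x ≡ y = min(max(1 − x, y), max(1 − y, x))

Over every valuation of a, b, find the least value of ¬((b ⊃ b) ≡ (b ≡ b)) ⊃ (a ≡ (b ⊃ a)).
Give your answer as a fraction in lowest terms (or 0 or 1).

Take a = 0, b = 1/2:
b ⊃ b = 1/2 ⊃ 1/2 = 1/2
b ≡ b = 1/2 ≡ 1/2 = 1/2
(b ⊃ b) ≡ (b ≡ b) = 1/2 ≡ 1/2 = 1/2
¬((b ⊃ b) ≡ (b ≡ b)) = ¬1/2 = 1/2
b ⊃ a = 1/2 ⊃ 0 = 1/2
a ≡ (b ⊃ a) = 0 ≡ 1/2 = 1/2
¬((b ⊃ b) ≡ (b ≡ b)) ⊃ (a ≡ (b ⊃ a)) = 1/2 ⊃ 1/2 = 1/2
No assignment yields a value below 1/2, so this is the minimum.

1/2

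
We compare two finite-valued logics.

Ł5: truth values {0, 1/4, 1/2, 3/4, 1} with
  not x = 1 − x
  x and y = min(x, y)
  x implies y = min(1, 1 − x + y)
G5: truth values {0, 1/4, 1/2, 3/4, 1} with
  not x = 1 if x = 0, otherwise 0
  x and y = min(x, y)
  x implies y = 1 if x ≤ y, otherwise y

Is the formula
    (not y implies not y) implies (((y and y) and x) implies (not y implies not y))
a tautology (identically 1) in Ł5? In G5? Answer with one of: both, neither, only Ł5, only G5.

In Ł5: every assignment gives 1 — tautology.
In G5: every assignment gives 1 — tautology.

both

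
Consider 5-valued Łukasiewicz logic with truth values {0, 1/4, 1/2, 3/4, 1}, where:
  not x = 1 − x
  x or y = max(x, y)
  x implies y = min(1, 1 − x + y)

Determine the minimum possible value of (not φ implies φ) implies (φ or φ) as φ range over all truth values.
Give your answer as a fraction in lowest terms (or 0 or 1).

1/2

Take φ = 1/2:
not φ = not 1/2 = 1/2
not φ implies φ = 1/2 implies 1/2 = 1
φ or φ = 1/2 or 1/2 = 1/2
(not φ implies φ) implies (φ or φ) = 1 implies 1/2 = 1/2
No assignment yields a value below 1/2, so this is the minimum.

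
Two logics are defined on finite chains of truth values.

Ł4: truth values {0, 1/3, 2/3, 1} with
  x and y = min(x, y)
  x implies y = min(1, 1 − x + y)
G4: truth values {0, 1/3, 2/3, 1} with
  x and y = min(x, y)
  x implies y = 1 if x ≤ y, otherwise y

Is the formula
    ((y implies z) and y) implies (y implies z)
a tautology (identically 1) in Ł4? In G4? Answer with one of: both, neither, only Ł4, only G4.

both

In Ł4: every assignment gives 1 — tautology.
In G4: every assignment gives 1 — tautology.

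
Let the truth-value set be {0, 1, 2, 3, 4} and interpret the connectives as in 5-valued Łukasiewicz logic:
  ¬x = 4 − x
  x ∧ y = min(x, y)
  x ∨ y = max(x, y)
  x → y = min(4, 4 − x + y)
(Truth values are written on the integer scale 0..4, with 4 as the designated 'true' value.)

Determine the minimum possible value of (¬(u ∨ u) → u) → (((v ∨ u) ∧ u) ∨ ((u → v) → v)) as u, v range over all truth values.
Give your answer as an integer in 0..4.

2

Take u = 2, v = 0:
u ∨ u = 2 ∨ 2 = 2
¬(u ∨ u) = ¬2 = 2
¬(u ∨ u) → u = 2 → 2 = 4
v ∨ u = 0 ∨ 2 = 2
(v ∨ u) ∧ u = 2 ∧ 2 = 2
u → v = 2 → 0 = 2
(u → v) → v = 2 → 0 = 2
((v ∨ u) ∧ u) ∨ ((u → v) → v) = 2 ∨ 2 = 2
(¬(u ∨ u) → u) → (((v ∨ u) ∧ u) ∨ ((u → v) → v)) = 4 → 2 = 2
No assignment yields a value below 2, so this is the minimum.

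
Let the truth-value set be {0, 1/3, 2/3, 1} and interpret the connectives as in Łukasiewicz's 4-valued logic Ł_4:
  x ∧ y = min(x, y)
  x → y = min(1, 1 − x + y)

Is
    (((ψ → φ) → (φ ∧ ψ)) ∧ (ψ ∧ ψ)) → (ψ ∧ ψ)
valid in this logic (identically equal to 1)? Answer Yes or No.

Yes

φ = 0, ψ = 0 ↦ 1
φ = 0, ψ = 1/3 ↦ 1
φ = 0, ψ = 2/3 ↦ 1
φ = 0, ψ = 1 ↦ 1
φ = 1/3, ψ = 0 ↦ 1
φ = 1/3, ψ = 1/3 ↦ 1
φ = 1/3, ψ = 2/3 ↦ 1
φ = 1/3, ψ = 1 ↦ 1
φ = 2/3, ψ = 0 ↦ 1
φ = 2/3, ψ = 1/3 ↦ 1
φ = 2/3, ψ = 2/3 ↦ 1
φ = 2/3, ψ = 1 ↦ 1
φ = 1, ψ = 0 ↦ 1
φ = 1, ψ = 1/3 ↦ 1
φ = 1, ψ = 2/3 ↦ 1
φ = 1, ψ = 1 ↦ 1
Every assignment gives a value ≥ 1.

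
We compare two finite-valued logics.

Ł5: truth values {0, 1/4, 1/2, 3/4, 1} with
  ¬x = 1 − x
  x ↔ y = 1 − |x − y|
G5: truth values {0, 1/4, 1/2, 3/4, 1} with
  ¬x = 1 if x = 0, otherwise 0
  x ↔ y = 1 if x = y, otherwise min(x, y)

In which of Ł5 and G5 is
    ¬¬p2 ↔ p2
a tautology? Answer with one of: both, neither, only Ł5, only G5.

only Ł5

In Ł5: every assignment gives 1 — tautology.
In G5: at p2 = 1/4 the value is 1/4 — not a tautology.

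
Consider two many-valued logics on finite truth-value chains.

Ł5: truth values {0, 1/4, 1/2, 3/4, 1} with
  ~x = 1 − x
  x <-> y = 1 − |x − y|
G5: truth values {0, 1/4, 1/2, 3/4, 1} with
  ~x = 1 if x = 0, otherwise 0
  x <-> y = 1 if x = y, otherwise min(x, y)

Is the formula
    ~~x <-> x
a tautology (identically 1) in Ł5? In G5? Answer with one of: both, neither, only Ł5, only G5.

In Ł5: every assignment gives 1 — tautology.
In G5: at x = 1/4 the value is 1/4 — not a tautology.

only Ł5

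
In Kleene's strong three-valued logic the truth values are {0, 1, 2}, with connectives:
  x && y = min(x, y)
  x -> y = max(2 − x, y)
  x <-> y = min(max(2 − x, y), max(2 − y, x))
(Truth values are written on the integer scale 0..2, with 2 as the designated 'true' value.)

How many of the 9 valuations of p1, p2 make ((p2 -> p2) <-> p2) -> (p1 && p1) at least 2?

p1 = 0, p2 = 0 ↦ 2  ≥
p1 = 0, p2 = 1 ↦ 1  <
p1 = 0, p2 = 2 ↦ 0  <
p1 = 1, p2 = 0 ↦ 2  ≥
p1 = 1, p2 = 1 ↦ 1  <
p1 = 1, p2 = 2 ↦ 1  <
p1 = 2, p2 = 0 ↦ 2  ≥
p1 = 2, p2 = 1 ↦ 2  ≥
p1 = 2, p2 = 2 ↦ 2  ≥
So 5 of the 9 assignments meet the threshold.

5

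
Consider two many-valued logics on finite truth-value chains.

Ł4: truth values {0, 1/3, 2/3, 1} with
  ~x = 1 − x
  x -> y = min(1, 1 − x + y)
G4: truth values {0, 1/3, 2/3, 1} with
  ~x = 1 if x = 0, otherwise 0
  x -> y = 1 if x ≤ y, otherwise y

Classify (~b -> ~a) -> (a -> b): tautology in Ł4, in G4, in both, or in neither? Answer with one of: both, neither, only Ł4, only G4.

In Ł4: every assignment gives 1 — tautology.
In G4: at a = 2/3, b = 1/3 the value is 1/3 — not a tautology.

only Ł4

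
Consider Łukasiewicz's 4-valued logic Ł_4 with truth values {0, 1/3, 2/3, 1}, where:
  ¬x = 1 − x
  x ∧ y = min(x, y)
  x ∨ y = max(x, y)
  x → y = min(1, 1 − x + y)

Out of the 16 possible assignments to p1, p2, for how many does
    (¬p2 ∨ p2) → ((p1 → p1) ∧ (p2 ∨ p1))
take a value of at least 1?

11

p1 = 0, p2 = 0 ↦ 0  <
p1 = 0, p2 = 1/3 ↦ 2/3  <
p1 = 0, p2 = 2/3 ↦ 1  ≥
p1 = 0, p2 = 1 ↦ 1  ≥
p1 = 1/3, p2 = 0 ↦ 1/3  <
p1 = 1/3, p2 = 1/3 ↦ 2/3  <
p1 = 1/3, p2 = 2/3 ↦ 1  ≥
p1 = 1/3, p2 = 1 ↦ 1  ≥
p1 = 2/3, p2 = 0 ↦ 2/3  <
p1 = 2/3, p2 = 1/3 ↦ 1  ≥
p1 = 2/3, p2 = 2/3 ↦ 1  ≥
p1 = 2/3, p2 = 1 ↦ 1  ≥
p1 = 1, p2 = 0 ↦ 1  ≥
p1 = 1, p2 = 1/3 ↦ 1  ≥
p1 = 1, p2 = 2/3 ↦ 1  ≥
p1 = 1, p2 = 1 ↦ 1  ≥
So 11 of the 16 assignments meet the threshold.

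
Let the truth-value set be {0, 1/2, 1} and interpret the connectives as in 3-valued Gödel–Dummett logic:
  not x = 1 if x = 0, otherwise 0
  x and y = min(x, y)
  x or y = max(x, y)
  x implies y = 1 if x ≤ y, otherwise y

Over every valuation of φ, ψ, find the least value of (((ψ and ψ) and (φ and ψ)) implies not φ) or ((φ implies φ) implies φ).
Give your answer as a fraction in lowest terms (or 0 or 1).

Take φ = 1/2, ψ = 1/2:
ψ and ψ = 1/2 and 1/2 = 1/2
φ and ψ = 1/2 and 1/2 = 1/2
(ψ and ψ) and (φ and ψ) = 1/2 and 1/2 = 1/2
not φ = not 1/2 = 0
((ψ and ψ) and (φ and ψ)) implies not φ = 1/2 implies 0 = 0
φ implies φ = 1/2 implies 1/2 = 1
(φ implies φ) implies φ = 1 implies 1/2 = 1/2
(((ψ and ψ) and (φ and ψ)) implies not φ) or ((φ implies φ) implies φ) = 0 or 1/2 = 1/2
No assignment yields a value below 1/2, so this is the minimum.

1/2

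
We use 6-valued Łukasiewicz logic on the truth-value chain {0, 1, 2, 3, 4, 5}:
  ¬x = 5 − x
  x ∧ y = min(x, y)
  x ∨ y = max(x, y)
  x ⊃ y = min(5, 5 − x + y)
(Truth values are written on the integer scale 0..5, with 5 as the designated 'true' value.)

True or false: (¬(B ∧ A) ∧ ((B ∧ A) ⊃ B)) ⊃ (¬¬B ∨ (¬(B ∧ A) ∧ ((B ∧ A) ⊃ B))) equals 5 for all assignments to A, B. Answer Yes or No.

At A = 1, B = 1, for instance:
B ∧ A = 1 ∧ 1 = 1
¬(B ∧ A) = ¬1 = 4
B ∧ A = 1 ∧ 1 = 1
(B ∧ A) ⊃ B = 1 ⊃ 1 = 5
¬(B ∧ A) ∧ ((B ∧ A) ⊃ B) = 4 ∧ 5 = 4
¬B = ¬1 = 4
¬¬B = ¬4 = 1
¬¬B ∨ (¬(B ∧ A) ∧ ((B ∧ A) ⊃ B)) = 1 ∨ 4 = 4
(¬(B ∧ A) ∧ ((B ∧ A) ⊃ B)) ⊃ (¬¬B ∨ (¬(B ∧ A) ∧ ((B ∧ A) ⊃ B))) = 4 ⊃ 4 = 5
and checking the remaining 35 assignments likewise gives ≥ 5 in every case.

Yes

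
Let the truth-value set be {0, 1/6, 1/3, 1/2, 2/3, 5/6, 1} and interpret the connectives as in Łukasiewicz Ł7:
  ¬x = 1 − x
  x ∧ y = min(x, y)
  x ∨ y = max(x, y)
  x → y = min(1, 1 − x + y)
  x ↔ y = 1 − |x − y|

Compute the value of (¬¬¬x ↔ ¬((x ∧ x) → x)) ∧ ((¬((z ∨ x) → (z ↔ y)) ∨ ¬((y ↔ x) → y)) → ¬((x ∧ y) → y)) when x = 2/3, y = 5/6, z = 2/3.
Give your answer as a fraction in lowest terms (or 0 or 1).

¬x = ¬2/3 = 1/3
¬¬x = ¬1/3 = 2/3
¬¬¬x = ¬2/3 = 1/3
x ∧ x = 2/3 ∧ 2/3 = 2/3
(x ∧ x) → x = 2/3 → 2/3 = 1
¬((x ∧ x) → x) = ¬1 = 0
¬¬¬x ↔ ¬((x ∧ x) → x) = 1/3 ↔ 0 = 2/3
z ∨ x = 2/3 ∨ 2/3 = 2/3
z ↔ y = 2/3 ↔ 5/6 = 5/6
(z ∨ x) → (z ↔ y) = 2/3 → 5/6 = 1
¬((z ∨ x) → (z ↔ y)) = ¬1 = 0
y ↔ x = 5/6 ↔ 2/3 = 5/6
(y ↔ x) → y = 5/6 → 5/6 = 1
¬((y ↔ x) → y) = ¬1 = 0
¬((z ∨ x) → (z ↔ y)) ∨ ¬((y ↔ x) → y) = 0 ∨ 0 = 0
x ∧ y = 2/3 ∧ 5/6 = 2/3
(x ∧ y) → y = 2/3 → 5/6 = 1
¬((x ∧ y) → y) = ¬1 = 0
(¬((z ∨ x) → (z ↔ y)) ∨ ¬((y ↔ x) → y)) → ¬((x ∧ y) → y) = 0 → 0 = 1
(¬¬¬x ↔ ¬((x ∧ x) → x)) ∧ ((¬((z ∨ x) → (z ↔ y)) ∨ ¬((y ↔ x) → y)) → ¬((x ∧ y) → y)) = 2/3 ∧ 1 = 2/3

2/3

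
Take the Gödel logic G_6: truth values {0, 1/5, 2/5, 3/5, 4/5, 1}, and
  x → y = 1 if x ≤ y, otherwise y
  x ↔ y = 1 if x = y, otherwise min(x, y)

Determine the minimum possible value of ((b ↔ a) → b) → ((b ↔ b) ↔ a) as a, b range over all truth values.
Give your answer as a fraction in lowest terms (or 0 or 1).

0

Take a = 0, b = 1/5:
b ↔ a = 1/5 ↔ 0 = 0
(b ↔ a) → b = 0 → 1/5 = 1
b ↔ b = 1/5 ↔ 1/5 = 1
(b ↔ b) ↔ a = 1 ↔ 0 = 0
((b ↔ a) → b) → ((b ↔ b) ↔ a) = 1 → 0 = 0
No assignment yields a value below 0, so this is the minimum.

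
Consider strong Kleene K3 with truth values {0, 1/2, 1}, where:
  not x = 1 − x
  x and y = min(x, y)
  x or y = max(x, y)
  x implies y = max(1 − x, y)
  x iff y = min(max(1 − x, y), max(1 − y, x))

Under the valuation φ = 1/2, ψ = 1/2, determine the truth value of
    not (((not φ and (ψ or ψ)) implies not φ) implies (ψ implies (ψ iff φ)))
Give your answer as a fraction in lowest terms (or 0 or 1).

not φ = not 1/2 = 1/2
ψ or ψ = 1/2 or 1/2 = 1/2
not φ and (ψ or ψ) = 1/2 and 1/2 = 1/2
not φ = not 1/2 = 1/2
(not φ and (ψ or ψ)) implies not φ = 1/2 implies 1/2 = 1/2
ψ iff φ = 1/2 iff 1/2 = 1/2
ψ implies (ψ iff φ) = 1/2 implies 1/2 = 1/2
((not φ and (ψ or ψ)) implies not φ) implies (ψ implies (ψ iff φ)) = 1/2 implies 1/2 = 1/2
not (((not φ and (ψ or ψ)) implies not φ) implies (ψ implies (ψ iff φ))) = not 1/2 = 1/2

1/2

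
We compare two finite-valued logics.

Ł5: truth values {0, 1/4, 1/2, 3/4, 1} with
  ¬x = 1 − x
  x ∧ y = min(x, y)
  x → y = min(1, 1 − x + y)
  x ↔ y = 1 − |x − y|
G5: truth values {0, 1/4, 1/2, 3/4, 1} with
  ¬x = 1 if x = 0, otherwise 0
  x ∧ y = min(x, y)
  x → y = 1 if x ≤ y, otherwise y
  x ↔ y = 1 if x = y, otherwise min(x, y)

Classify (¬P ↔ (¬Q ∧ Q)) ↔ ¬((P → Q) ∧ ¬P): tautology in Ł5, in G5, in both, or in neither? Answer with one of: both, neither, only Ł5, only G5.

In Ł5: at P = 0, Q = 1/4 the value is 3/4 — not a tautology.
In G5: every assignment gives 1 — tautology.

only G5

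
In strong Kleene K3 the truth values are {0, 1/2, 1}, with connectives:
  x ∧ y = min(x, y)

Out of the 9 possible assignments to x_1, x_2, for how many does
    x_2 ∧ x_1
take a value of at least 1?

1

x_1 = 0, x_2 = 0 ↦ 0  <
x_1 = 0, x_2 = 1/2 ↦ 0  <
x_1 = 0, x_2 = 1 ↦ 0  <
x_1 = 1/2, x_2 = 0 ↦ 0  <
x_1 = 1/2, x_2 = 1/2 ↦ 1/2  <
x_1 = 1/2, x_2 = 1 ↦ 1/2  <
x_1 = 1, x_2 = 0 ↦ 0  <
x_1 = 1, x_2 = 1/2 ↦ 1/2  <
x_1 = 1, x_2 = 1 ↦ 1  ≥
So 1 of the 9 assignments meets the threshold.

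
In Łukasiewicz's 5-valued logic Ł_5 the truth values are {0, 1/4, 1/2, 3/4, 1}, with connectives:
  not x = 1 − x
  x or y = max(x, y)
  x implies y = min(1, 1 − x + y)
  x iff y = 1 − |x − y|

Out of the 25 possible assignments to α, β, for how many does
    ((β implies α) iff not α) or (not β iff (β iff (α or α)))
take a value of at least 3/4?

value 1: 9 assignments (counts)
value 3/4: 7 assignments (counts)
value 1/2: 5 assignments
value 1/4: 2 assignments
value 0: 2 assignments
So 16 of the 25 assignments meet the threshold.

16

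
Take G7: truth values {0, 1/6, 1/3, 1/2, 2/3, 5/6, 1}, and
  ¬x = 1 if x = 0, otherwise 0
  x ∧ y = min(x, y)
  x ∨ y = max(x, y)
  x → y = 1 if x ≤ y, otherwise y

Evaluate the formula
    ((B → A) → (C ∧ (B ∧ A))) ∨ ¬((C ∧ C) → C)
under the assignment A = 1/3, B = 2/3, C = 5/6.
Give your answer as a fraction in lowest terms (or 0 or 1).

1

B → A = 2/3 → 1/3 = 1/3
B ∧ A = 2/3 ∧ 1/3 = 1/3
C ∧ (B ∧ A) = 5/6 ∧ 1/3 = 1/3
(B → A) → (C ∧ (B ∧ A)) = 1/3 → 1/3 = 1
C ∧ C = 5/6 ∧ 5/6 = 5/6
(C ∧ C) → C = 5/6 → 5/6 = 1
¬((C ∧ C) → C) = ¬1 = 0
((B → A) → (C ∧ (B ∧ A))) ∨ ¬((C ∧ C) → C) = 1 ∨ 0 = 1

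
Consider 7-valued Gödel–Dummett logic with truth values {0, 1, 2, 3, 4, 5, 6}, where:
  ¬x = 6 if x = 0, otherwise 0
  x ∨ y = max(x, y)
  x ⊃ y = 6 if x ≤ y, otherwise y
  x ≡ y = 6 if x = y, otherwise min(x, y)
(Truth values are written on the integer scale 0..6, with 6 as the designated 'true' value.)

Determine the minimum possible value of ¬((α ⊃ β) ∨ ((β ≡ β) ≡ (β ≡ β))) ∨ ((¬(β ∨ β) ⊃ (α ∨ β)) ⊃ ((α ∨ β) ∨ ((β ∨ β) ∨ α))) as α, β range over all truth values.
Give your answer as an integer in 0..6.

1

Take α = 0, β = 1:
α ⊃ β = 0 ⊃ 1 = 6
β ≡ β = 1 ≡ 1 = 6
β ≡ β = 1 ≡ 1 = 6
(β ≡ β) ≡ (β ≡ β) = 6 ≡ 6 = 6
(α ⊃ β) ∨ ((β ≡ β) ≡ (β ≡ β)) = 6 ∨ 6 = 6
¬((α ⊃ β) ∨ ((β ≡ β) ≡ (β ≡ β))) = ¬6 = 0
β ∨ β = 1 ∨ 1 = 1
¬(β ∨ β) = ¬1 = 0
α ∨ β = 0 ∨ 1 = 1
¬(β ∨ β) ⊃ (α ∨ β) = 0 ⊃ 1 = 6
α ∨ β = 0 ∨ 1 = 1
β ∨ β = 1 ∨ 1 = 1
(β ∨ β) ∨ α = 1 ∨ 0 = 1
(α ∨ β) ∨ ((β ∨ β) ∨ α) = 1 ∨ 1 = 1
(¬(β ∨ β) ⊃ (α ∨ β)) ⊃ ((α ∨ β) ∨ ((β ∨ β) ∨ α)) = 6 ⊃ 1 = 1
¬((α ⊃ β) ∨ ((β ≡ β) ≡ (β ≡ β))) ∨ ((¬(β ∨ β) ⊃ (α ∨ β)) ⊃ ((α ∨ β) ∨ ((β ∨ β) ∨ α))) = 0 ∨ 1 = 1
No assignment yields a value below 1, so this is the minimum.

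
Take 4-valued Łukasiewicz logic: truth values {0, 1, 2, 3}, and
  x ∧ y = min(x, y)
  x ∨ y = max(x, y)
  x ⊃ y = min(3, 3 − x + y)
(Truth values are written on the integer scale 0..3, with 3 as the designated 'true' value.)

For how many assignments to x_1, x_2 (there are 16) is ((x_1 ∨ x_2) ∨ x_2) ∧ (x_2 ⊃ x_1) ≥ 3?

x_1 = 0, x_2 = 0 ↦ 0  <
x_1 = 0, x_2 = 1 ↦ 1  <
x_1 = 0, x_2 = 2 ↦ 1  <
x_1 = 0, x_2 = 3 ↦ 0  <
x_1 = 1, x_2 = 0 ↦ 1  <
x_1 = 1, x_2 = 1 ↦ 1  <
x_1 = 1, x_2 = 2 ↦ 2  <
x_1 = 1, x_2 = 3 ↦ 1  <
x_1 = 2, x_2 = 0 ↦ 2  <
x_1 = 2, x_2 = 1 ↦ 2  <
x_1 = 2, x_2 = 2 ↦ 2  <
x_1 = 2, x_2 = 3 ↦ 2  <
x_1 = 3, x_2 = 0 ↦ 3  ≥
x_1 = 3, x_2 = 1 ↦ 3  ≥
x_1 = 3, x_2 = 2 ↦ 3  ≥
x_1 = 3, x_2 = 3 ↦ 3  ≥
So 4 of the 16 assignments meet the threshold.

4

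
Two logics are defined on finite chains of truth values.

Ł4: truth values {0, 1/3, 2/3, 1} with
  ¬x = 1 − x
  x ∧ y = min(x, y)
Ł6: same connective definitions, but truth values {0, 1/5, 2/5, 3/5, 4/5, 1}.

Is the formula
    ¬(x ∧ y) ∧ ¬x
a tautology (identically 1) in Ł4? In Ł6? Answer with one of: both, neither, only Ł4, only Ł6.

neither

In Ł4: at x = 1/3, y = 0 the value is 2/3 — not a tautology.
In Ł6: at x = 1/5, y = 0 the value is 4/5 — not a tautology.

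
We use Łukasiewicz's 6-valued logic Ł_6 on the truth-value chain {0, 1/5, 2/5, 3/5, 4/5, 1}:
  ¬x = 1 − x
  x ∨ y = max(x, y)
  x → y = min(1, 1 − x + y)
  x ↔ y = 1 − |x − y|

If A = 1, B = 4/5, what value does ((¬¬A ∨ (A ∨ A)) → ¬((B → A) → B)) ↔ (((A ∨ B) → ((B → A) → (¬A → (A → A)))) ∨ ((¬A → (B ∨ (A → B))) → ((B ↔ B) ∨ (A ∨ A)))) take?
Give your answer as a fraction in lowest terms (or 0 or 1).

¬A = ¬1 = 0
¬¬A = ¬0 = 1
A ∨ A = 1 ∨ 1 = 1
¬¬A ∨ (A ∨ A) = 1 ∨ 1 = 1
B → A = 4/5 → 1 = 1
(B → A) → B = 1 → 4/5 = 4/5
¬((B → A) → B) = ¬4/5 = 1/5
(¬¬A ∨ (A ∨ A)) → ¬((B → A) → B) = 1 → 1/5 = 1/5
A ∨ B = 1 ∨ 4/5 = 1
B → A = 4/5 → 1 = 1
¬A = ¬1 = 0
A → A = 1 → 1 = 1
¬A → (A → A) = 0 → 1 = 1
(B → A) → (¬A → (A → A)) = 1 → 1 = 1
(A ∨ B) → ((B → A) → (¬A → (A → A))) = 1 → 1 = 1
¬A = ¬1 = 0
A → B = 1 → 4/5 = 4/5
B ∨ (A → B) = 4/5 ∨ 4/5 = 4/5
¬A → (B ∨ (A → B)) = 0 → 4/5 = 1
B ↔ B = 4/5 ↔ 4/5 = 1
A ∨ A = 1 ∨ 1 = 1
(B ↔ B) ∨ (A ∨ A) = 1 ∨ 1 = 1
(¬A → (B ∨ (A → B))) → ((B ↔ B) ∨ (A ∨ A)) = 1 → 1 = 1
((A ∨ B) → ((B → A) → (¬A → (A → A)))) ∨ ((¬A → (B ∨ (A → B))) → ((B ↔ B) ∨ (A ∨ A))) = 1 ∨ 1 = 1
((¬¬A ∨ (A ∨ A)) → ¬((B → A) → B)) ↔ (((A ∨ B) → ((B → A) → (¬A → (A → A)))) ∨ ((¬A → (B ∨ (A → B))) → ((B ↔ B) ∨ (A ∨ A)))) = 1/5 ↔ 1 = 1/5

1/5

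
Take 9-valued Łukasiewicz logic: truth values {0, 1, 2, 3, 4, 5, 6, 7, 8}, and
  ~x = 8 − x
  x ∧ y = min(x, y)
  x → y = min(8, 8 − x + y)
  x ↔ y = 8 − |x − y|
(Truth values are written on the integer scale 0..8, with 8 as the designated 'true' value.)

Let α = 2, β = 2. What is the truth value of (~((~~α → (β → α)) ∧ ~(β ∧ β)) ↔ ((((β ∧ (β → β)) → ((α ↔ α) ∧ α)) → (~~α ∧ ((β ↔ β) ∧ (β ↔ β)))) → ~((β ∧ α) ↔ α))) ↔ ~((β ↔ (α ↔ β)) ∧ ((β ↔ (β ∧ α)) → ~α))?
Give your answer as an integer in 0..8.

6

~α = ~2 = 6
~~α = ~6 = 2
β → α = 2 → 2 = 8
~~α → (β → α) = 2 → 8 = 8
β ∧ β = 2 ∧ 2 = 2
~(β ∧ β) = ~2 = 6
(~~α → (β → α)) ∧ ~(β ∧ β) = 8 ∧ 6 = 6
~((~~α → (β → α)) ∧ ~(β ∧ β)) = ~6 = 2
β → β = 2 → 2 = 8
β ∧ (β → β) = 2 ∧ 8 = 2
α ↔ α = 2 ↔ 2 = 8
(α ↔ α) ∧ α = 8 ∧ 2 = 2
(β ∧ (β → β)) → ((α ↔ α) ∧ α) = 2 → 2 = 8
~α = ~2 = 6
~~α = ~6 = 2
β ↔ β = 2 ↔ 2 = 8
β ↔ β = 2 ↔ 2 = 8
(β ↔ β) ∧ (β ↔ β) = 8 ∧ 8 = 8
~~α ∧ ((β ↔ β) ∧ (β ↔ β)) = 2 ∧ 8 = 2
((β ∧ (β → β)) → ((α ↔ α) ∧ α)) → (~~α ∧ ((β ↔ β) ∧ (β ↔ β))) = 8 → 2 = 2
β ∧ α = 2 ∧ 2 = 2
(β ∧ α) ↔ α = 2 ↔ 2 = 8
~((β ∧ α) ↔ α) = ~8 = 0
(((β ∧ (β → β)) → ((α ↔ α) ∧ α)) → (~~α ∧ ((β ↔ β) ∧ (β ↔ β)))) → ~((β ∧ α) ↔ α) = 2 → 0 = 6
~((~~α → (β → α)) ∧ ~(β ∧ β)) ↔ ((((β ∧ (β → β)) → ((α ↔ α) ∧ α)) → (~~α ∧ ((β ↔ β) ∧ (β ↔ β)))) → ~((β ∧ α) ↔ α)) = 2 ↔ 6 = 4
α ↔ β = 2 ↔ 2 = 8
β ↔ (α ↔ β) = 2 ↔ 8 = 2
β ∧ α = 2 ∧ 2 = 2
β ↔ (β ∧ α) = 2 ↔ 2 = 8
~α = ~2 = 6
(β ↔ (β ∧ α)) → ~α = 8 → 6 = 6
(β ↔ (α ↔ β)) ∧ ((β ↔ (β ∧ α)) → ~α) = 2 ∧ 6 = 2
~((β ↔ (α ↔ β)) ∧ ((β ↔ (β ∧ α)) → ~α)) = ~2 = 6
(~((~~α → (β → α)) ∧ ~(β ∧ β)) ↔ ((((β ∧ (β → β)) → ((α ↔ α) ∧ α)) → (~~α ∧ ((β ↔ β) ∧ (β ↔ β)))) → ~((β ∧ α) ↔ α))) ↔ ~((β ↔ (α ↔ β)) ∧ ((β ↔ (β ∧ α)) → ~α)) = 4 ↔ 6 = 6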